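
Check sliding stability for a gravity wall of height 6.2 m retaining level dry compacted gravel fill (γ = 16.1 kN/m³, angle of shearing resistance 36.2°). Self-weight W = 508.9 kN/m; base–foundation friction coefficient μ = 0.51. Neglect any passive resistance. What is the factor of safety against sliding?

K_a = tan²(45° − 36.2°/2) = 0.2574.
P_a = ½K_aγH² = 0.5×0.2574×16.1×6.2² = 79.65 kN/m, acting at H/3 = 2.067 m above the base.
FS_sliding = μW / P_a = 0.51×508.9 / 79.65 = 3.259.

3.26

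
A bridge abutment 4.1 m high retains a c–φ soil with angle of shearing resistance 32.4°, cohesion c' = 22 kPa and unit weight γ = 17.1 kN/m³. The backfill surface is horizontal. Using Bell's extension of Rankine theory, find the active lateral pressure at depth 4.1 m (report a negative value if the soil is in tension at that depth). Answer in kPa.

K_a = (1 − sin φ)/(1 + sin φ) = 0.3022.
σ_a = K_a γ z − 2c√K_a = 0.3022×17.1×4.1 − 2×22×0.5498 = -3.000 kPa.

-3.00 kPa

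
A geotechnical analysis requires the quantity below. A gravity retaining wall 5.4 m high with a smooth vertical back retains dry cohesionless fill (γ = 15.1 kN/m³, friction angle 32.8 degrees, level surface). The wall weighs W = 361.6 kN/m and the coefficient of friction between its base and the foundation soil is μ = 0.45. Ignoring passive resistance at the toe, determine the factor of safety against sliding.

2.49

K_a = tan²(45° − 32.8°/2) = 0.2973.
P_a = ½K_aγH² = 0.5×0.2973×15.1×5.4² = 65.44 kN/m, acting at H/3 = 1.800 m above the base.
FS_sliding = μW / P_a = 0.45×361.6 / 65.44 = 2.486.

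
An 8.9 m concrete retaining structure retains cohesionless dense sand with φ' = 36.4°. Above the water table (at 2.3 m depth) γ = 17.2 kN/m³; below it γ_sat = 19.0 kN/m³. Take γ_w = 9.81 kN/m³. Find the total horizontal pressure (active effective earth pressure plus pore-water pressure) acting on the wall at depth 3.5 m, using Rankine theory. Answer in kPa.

24.7 kPa

K_a = (1 − sin φ)/(1 + sin φ) = 0.2552.
γ' = 19.0 − 9.81 = 9.190 kN/m³.
Effective vertical stress at 3.5 m: σ'_v = 17.2×2.3 + 9.190×1.20 = 50.59 kPa.
σ'_h = K_a σ'_v = 0.2552 × 50.59 = 12.91 kPa; u = γ_w × 1.20 = 11.77 kPa.
Total σ_h = 12.91 + 11.77 = 24.68 kPa.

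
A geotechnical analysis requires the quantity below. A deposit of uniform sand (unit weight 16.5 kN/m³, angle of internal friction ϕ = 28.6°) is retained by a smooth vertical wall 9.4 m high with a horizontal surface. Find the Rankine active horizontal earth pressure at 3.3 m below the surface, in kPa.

19.2 kPa

K_a = (1 − sin φ)/(1 + sin φ) = 0.3525.
σ_h = K_a γ z = 0.3525 × 16.5 × 3.3 = 19.20 kPa.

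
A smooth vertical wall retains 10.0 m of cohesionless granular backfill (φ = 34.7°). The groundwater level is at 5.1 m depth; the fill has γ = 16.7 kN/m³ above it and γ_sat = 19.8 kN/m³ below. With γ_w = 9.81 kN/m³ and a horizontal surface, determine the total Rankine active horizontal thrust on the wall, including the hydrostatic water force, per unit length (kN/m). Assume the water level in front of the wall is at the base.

K_a = tan²(45° − φ/2) = 0.2745.
γ' = 19.8 − 9.81 = 9.990 kN/m³. Depth below WT = 4.9 m.
σ'_h at WT = K_a γ d_w = 23.38 kPa; at base = 23.38 + K_a γ' × 4.9 = 36.81 kPa.
P₁ (0–5.1 m) = ½×23.38×5.1 = 59.61. P₂ (5.1–10.0 m) = ½(23.38+36.81)×4.9 = 147.5.
P_w = ½ γ_w h₂² = 0.5×9.81×4.9² = 117.8. Total = 59.61+147.5+117.8 = 324.8 kN/m.

325 kN/m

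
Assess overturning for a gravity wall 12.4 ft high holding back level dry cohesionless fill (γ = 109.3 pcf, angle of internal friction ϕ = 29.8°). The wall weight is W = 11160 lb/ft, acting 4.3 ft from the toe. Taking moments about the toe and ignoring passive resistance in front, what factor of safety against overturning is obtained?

K_a = tan²(45° − 29.8°/2) = 0.3360.
P_a = ½K_aγH² = 0.5×0.3360×109.3×12.4² = 2824 lb/ft, acting at H/3 = 4.133 ft above the base.
Overturning moment M_o = P_a × H/3 = 2824 × 4.133 = 11670.
Resisting moment M_r = W × 4.3 = 11160 × 4.3 = 47990.
FS_overturning = M_r/M_o = 47990/11670 = 4.112.

4.11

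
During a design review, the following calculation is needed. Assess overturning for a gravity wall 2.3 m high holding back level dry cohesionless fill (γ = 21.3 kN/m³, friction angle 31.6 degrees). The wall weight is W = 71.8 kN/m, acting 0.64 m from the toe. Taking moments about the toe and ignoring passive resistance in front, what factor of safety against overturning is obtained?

K_a = tan²(45° − 31.6°/2) = 0.3123.
P_a = ½K_aγH² = 0.5×0.3123×21.3×2.3² = 17.60 kN/m, acting at H/3 = 0.7667 m above the base.
Overturning moment M_o = P_a × H/3 = 17.60 × 0.7667 = 13.49.
Resisting moment M_r = W × 0.64 = 71.8 × 0.64 = 45.95.
FS_overturning = M_r/M_o = 45.95/13.49 = 3.406.

3.41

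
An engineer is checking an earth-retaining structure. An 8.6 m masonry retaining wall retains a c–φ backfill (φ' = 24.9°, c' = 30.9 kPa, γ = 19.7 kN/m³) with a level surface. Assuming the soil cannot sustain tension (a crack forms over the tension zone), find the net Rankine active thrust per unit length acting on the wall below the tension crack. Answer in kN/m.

K_a = 0.4074; √K_a = 0.6383.
Tension-crack depth z_c = 2c/(γ√K_a) = 2×30.9/(19.7×0.6383) = 4.915 m.
σ_a at base = K_a γ H − 2c√K_a = 0.4074×19.7×8.6 − 2×30.9×0.6383 = 29.58 kPa.
P_a = ½ × 29.58 × (H − z_c) = 0.5×29.58×3.685 = 54.50 kN/m.

54.5 kN/m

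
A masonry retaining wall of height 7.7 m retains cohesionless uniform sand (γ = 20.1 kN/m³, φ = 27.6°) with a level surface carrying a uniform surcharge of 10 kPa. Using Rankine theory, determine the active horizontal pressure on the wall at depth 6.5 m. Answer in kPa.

K_a = (1 − sin φ)/(1 + sin φ) = 0.3668.
σ_v = γz + q = 20.1 × 6.5 + 10 = 140.7 kPa.
σ_h = K_a σ_v = 0.3668 × 140.7 = 51.59 kPa.

51.6 kPa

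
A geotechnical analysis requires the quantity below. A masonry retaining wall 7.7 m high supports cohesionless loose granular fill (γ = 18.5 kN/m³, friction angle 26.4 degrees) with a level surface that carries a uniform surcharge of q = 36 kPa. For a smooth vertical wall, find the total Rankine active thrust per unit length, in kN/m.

K_a = tan²(45° − φ/2) = 0.3844.
Soil triangle: ½ K_a γ H² = 0.5×0.3844×18.5×7.7² = 210.8 kN/m.
Surcharge rectangle: K_a q H = 0.3844×36×7.7 = 106.6 kN/m.
Total = 210.8 + 106.6 = 317.4 kN/m.

317 kN/m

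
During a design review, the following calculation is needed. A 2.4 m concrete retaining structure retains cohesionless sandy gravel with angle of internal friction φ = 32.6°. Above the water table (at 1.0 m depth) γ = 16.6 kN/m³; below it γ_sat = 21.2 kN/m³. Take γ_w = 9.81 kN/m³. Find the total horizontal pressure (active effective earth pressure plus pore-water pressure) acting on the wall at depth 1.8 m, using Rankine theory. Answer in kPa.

15.6 kPa

K_a = (1 − sin φ)/(1 + sin φ) = 0.2997.
γ' = 21.2 − 9.81 = 11.39 kN/m³.
Effective vertical stress at 1.8 m: σ'_v = 16.6×1.0 + 11.39×0.800 = 25.71 kPa.
σ'_h = K_a σ'_v = 0.2997 × 25.71 = 7.707 kPa; u = γ_w × 0.800 = 7.848 kPa.
Total σ_h = 7.707 + 7.848 = 15.55 kPa.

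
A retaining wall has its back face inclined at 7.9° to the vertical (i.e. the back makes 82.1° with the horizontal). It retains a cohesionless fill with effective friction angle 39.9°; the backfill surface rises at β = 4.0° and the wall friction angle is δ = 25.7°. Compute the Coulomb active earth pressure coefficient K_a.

0.271

K_a = sin²(α+φ) / [sin²α · sin(α−δ) · (1 + √{sin(φ+δ)sin(φ−β) / (sin(α−δ)sin(α+β))})²].
With α = 82.1°, φ = 39.9°, δ = 25.7°, β = 4.0°: K_a = 0.2711.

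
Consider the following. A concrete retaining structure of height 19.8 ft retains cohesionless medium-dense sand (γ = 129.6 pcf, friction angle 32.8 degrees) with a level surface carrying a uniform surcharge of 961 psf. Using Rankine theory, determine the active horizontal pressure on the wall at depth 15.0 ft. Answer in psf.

864 psf

K_a = (1 − sin φ)/(1 + sin φ) = 0.2973.
σ_v = γz + q = 129.6 × 15.0 + 961 = 2905 psf.
σ_h = K_a σ_v = 0.2973 × 2905 = 863.5 psf.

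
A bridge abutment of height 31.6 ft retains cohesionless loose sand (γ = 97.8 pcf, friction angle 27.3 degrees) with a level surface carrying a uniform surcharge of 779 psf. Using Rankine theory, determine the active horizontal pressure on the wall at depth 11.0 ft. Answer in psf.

688 psf

K_a = (1 − sin φ)/(1 + sin φ) = 0.3711.
σ_v = γz + q = 97.8 × 11.0 + 779 = 1855 psf.
σ_h = K_a σ_v = 0.3711 × 1855 = 688.4 psf.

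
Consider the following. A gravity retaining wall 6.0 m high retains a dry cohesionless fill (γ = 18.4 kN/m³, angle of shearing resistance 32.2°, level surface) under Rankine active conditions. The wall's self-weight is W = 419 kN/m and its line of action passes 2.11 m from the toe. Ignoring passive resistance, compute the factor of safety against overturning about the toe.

4.38

K_a = tan²(45° − 32.2°/2) = 0.3047.
P_a = ½K_aγH² = 0.5×0.3047×18.4×6.0² = 100.9 kN/m, acting at H/3 = 2.000 m above the base.
Overturning moment M_o = P_a × H/3 = 100.9 × 2.000 = 201.9.
Resisting moment M_r = W × 2.11 = 419 × 2.11 = 884.1.
FS_overturning = M_r/M_o = 884.1/201.9 = 4.380.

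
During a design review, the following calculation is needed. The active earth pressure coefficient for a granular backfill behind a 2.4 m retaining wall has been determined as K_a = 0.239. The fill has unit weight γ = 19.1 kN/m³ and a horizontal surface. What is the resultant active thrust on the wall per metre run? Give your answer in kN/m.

P = ½ K_a γ H² = 0.5 × 0.239 × 19.1 × 2.4² = 13.15 kN/m.

13.1 kN/m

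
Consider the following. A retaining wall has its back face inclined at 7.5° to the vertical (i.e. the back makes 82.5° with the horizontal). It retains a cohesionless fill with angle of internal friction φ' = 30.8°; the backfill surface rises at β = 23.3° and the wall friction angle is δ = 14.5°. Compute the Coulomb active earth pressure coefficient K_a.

K_a = sin²(α+φ) / [sin²α · sin(α−δ) · (1 + √{sin(φ+δ)sin(φ−β) / (sin(α−δ)sin(α+β))})²].
With α = 82.5°, φ = 30.8°, δ = 14.5°, β = 23.3°: K_a = 0.5292.

0.529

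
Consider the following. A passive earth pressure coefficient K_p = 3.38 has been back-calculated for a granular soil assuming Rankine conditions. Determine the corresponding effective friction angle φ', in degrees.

32.9°

K_p = (1+sin φ)/(1−sin φ) ⇒ sin φ = (K_p − 1)/(K_p + 1) = 0.5434.
φ = arcsin(0.5434) = 32.91°.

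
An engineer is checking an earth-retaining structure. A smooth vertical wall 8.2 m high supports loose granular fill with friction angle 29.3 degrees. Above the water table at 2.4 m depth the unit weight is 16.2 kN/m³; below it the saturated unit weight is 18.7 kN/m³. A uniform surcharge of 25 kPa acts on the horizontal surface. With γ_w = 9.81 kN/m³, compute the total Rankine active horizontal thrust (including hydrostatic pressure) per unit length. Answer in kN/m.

380 kN/m

K_a = tan²(45° − φ/2) = 0.3428.
γ' = 18.7 − 9.81 = 8.890 kN/m³. h₂ = H − d_w = 5.8 m.
σ'_h: at surface K_a·q = 8.571; at WT K_a(q+γd_w) = 21.90; at base K_a(q+γd_w+γ'h₂) = 39.58 kPa.
P₁ = ½(8.571+21.90)×2.4 = 36.57; P₂ = ½(21.90+39.58)×5.8 = 178.3; P_w = ½γ_w h₂² = 165.0.
Total = 36.57+178.3+165.0 = 379.9 kN/m.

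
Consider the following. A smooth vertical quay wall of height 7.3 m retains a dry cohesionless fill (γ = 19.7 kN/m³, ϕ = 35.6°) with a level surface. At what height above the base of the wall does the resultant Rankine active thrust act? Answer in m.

K_a = 0.2641.
The pressure distribution is triangular, so the resultant acts at H/3 above the base = 7.3/3 = 2.433 m.

2.43 m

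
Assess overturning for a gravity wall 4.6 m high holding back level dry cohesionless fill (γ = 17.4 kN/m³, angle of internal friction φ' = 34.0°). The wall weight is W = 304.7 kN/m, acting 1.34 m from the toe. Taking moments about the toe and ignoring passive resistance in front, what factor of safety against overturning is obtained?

K_a = tan²(45° − 34.0°/2) = 0.2827.
P_a = ½K_aγH² = 0.5×0.2827×17.4×4.6² = 52.05 kN/m, acting at H/3 = 1.533 m above the base.
Overturning moment M_o = P_a × H/3 = 52.05 × 1.533 = 79.80.
Resisting moment M_r = W × 1.34 = 304.7 × 1.34 = 408.3.
FS_overturning = M_r/M_o = 408.3/79.80 = 5.116.

5.12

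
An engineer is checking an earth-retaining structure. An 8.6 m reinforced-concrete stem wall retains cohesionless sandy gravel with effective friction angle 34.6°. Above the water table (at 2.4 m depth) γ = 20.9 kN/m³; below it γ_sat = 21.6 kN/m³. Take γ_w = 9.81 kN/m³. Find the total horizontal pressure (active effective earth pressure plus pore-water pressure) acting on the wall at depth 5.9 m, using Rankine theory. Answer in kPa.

59.5 kPa

K_a = (1 − sin φ)/(1 + sin φ) = 0.2756.
γ' = 21.6 − 9.81 = 11.79 kN/m³.
Effective vertical stress at 5.9 m: σ'_v = 20.9×2.4 + 11.79×3.50 = 91.43 kPa.
σ'_h = K_a σ'_v = 0.2756 × 91.43 = 25.20 kPa; u = γ_w × 3.50 = 34.34 kPa.
Total σ_h = 25.20 + 34.34 = 59.54 kPa.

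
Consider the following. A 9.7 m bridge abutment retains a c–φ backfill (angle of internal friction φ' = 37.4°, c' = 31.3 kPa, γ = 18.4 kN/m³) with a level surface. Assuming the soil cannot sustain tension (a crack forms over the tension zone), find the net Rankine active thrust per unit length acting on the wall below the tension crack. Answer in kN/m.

17.8 kN/m

K_a = 0.2443; √K_a = 0.4942.
Tension-crack depth z_c = 2c/(γ√K_a) = 2×31.3/(18.4×0.4942) = 6.884 m.
σ_a at base = K_a γ H − 2c√K_a = 0.2443×18.4×9.7 − 2×31.3×0.4942 = 12.66 kPa.
P_a = ½ × 12.66 × (H − z_c) = 0.5×12.66×2.816 = 17.82 kN/m.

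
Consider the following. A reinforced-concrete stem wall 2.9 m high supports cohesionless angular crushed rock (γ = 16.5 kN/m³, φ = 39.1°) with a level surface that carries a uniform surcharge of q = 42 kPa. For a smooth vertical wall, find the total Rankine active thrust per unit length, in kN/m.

43.3 kN/m

K_a = tan²(45° − φ/2) = 0.2265.
Soil triangle: ½ K_a γ H² = 0.5×0.2265×16.5×2.9² = 15.71 kN/m.
Surcharge rectangle: K_a q H = 0.2265×42×2.9 = 27.59 kN/m.
Total = 15.71 + 27.59 = 43.30 kN/m.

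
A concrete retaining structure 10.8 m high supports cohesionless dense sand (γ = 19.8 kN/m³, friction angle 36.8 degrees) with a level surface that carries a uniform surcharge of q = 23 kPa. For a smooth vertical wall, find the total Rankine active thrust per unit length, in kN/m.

352 kN/m

K_a = tan²(45° − φ/2) = 0.2508.
Soil triangle: ½ K_a γ H² = 0.5×0.2508×19.8×10.8² = 289.6 kN/m.
Surcharge rectangle: K_a q H = 0.2508×23×10.8 = 62.29 kN/m.
Total = 289.6 + 62.29 = 351.9 kN/m.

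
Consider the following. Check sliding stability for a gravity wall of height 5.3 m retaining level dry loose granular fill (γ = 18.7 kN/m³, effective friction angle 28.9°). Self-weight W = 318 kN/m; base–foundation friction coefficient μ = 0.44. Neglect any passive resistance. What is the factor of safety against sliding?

1.53

K_a = tan²(45° − 28.9°/2) = 0.3484.
P_a = ½K_aγH² = 0.5×0.3484×18.7×5.3² = 91.49 kN/m, acting at H/3 = 1.767 m above the base.
FS_sliding = μW / P_a = 0.44×318 / 91.49 = 1.529.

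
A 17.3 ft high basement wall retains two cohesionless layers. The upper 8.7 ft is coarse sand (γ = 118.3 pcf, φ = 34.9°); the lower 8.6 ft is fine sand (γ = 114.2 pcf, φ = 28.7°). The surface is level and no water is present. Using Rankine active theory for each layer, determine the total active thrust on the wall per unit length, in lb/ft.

5810 lb/ft

K_a1 = tan²(45°−34.9°/2) = 0.2721; K_a2 = tan²(45°−28.7°/2) = 0.3511.
Layer 1: σ at base = K_a1 γ₁ h₁ = 280.1 psf; P₁ = ½×280.1×8.7 = 1218.
Layer 2: σ_v at top = γ₁h₁ = 1029; σ_h top = K_a2×1029 = 361.4; σ_h base = K_a2×(1029+114.2×8.6) = 706.3.
P₂ = ½(361.4+706.3)×8.6 = 4591. Total P_a = 1218+4591 = 5809 lb/ft.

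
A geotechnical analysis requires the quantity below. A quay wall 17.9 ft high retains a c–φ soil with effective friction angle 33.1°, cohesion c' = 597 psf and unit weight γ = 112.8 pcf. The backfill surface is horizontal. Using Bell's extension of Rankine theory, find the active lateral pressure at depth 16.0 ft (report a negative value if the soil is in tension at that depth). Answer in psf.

K_a = (1 − sin φ)/(1 + sin φ) = 0.2936.
σ_a = K_a γ z − 2c√K_a = 0.2936×112.8×16.0 − 2×597×0.5418 = -117.1 psf.

-117 psf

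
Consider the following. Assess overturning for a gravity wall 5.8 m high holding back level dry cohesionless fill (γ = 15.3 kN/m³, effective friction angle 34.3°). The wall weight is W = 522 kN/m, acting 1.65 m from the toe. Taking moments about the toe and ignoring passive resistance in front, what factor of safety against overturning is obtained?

6.20

K_a = tan²(45° − 34.3°/2) = 0.2792.
P_a = ½K_aγH² = 0.5×0.2792×15.3×5.8² = 71.84 kN/m, acting at H/3 = 1.933 m above the base.
Overturning moment M_o = P_a × H/3 = 71.84 × 1.933 = 138.9.
Resisting moment M_r = W × 1.65 = 522 × 1.65 = 861.3.
FS_overturning = M_r/M_o = 861.3/138.9 = 6.201.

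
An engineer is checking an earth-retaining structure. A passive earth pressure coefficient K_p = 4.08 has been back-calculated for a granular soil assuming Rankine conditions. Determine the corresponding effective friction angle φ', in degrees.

37.3°

K_p = (1+sin φ)/(1−sin φ) ⇒ sin φ = (K_p − 1)/(K_p + 1) = 0.6063.
φ = arcsin(0.6063) = 37.32°.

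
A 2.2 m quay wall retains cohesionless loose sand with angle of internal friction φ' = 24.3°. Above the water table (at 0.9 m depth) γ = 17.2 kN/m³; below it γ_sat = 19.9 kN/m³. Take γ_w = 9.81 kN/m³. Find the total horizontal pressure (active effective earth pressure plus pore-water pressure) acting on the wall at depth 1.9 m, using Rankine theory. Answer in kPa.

20.5 kPa

K_a = (1 − sin φ)/(1 + sin φ) = 0.4169.
γ' = 19.9 − 9.81 = 10.09 kN/m³.
Effective vertical stress at 1.9 m: σ'_v = 17.2×0.9 + 10.09×1.000 = 25.57 kPa.
σ'_h = K_a σ'_v = 0.4169 × 25.57 = 10.66 kPa; u = γ_w × 1.000 = 9.810 kPa.
Total σ_h = 10.66 + 9.810 = 20.47 kPa.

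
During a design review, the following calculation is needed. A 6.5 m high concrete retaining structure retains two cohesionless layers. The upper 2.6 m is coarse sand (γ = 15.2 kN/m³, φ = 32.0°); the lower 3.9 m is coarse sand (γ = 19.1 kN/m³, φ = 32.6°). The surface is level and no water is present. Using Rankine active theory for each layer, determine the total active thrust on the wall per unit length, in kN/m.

106 kN/m

K_a1 = tan²(45°−32.0°/2) = 0.3073; K_a2 = tan²(45°−32.6°/2) = 0.2997.
Layer 1: σ at base = K_a1 γ₁ h₁ = 12.14 kPa; P₁ = ½×12.14×2.6 = 15.79.
Layer 2: σ_v at top = γ₁h₁ = 39.52; σ_h top = K_a2×39.52 = 11.85; σ_h base = K_a2×(39.52+19.1×3.9) = 34.17.
P₂ = ½(11.85+34.17)×3.9 = 89.74. Total P_a = 15.79+89.74 = 105.5 kN/m.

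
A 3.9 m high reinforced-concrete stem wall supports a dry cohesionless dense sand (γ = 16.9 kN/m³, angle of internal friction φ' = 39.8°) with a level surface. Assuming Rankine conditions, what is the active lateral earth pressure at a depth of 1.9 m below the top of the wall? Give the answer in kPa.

K_a = (1 − sin φ)/(1 + sin φ) = 0.2194.
σ_h = K_a γ z = 0.2194 × 16.9 × 1.9 = 7.046 kPa.

7.05 kPa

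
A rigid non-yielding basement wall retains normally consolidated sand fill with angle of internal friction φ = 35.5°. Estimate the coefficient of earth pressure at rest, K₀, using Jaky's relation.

K₀ = 1 − sin φ' = 1 − sin 35.5° = 0.4193.

0.419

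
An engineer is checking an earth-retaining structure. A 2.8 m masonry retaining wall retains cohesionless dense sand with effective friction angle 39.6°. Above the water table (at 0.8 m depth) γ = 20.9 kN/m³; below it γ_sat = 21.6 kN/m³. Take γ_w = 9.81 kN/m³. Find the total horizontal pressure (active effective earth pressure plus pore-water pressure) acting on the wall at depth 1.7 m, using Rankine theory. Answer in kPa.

14.9 kPa

K_a = (1 − sin φ)/(1 + sin φ) = 0.2214.
γ' = 21.6 − 9.81 = 11.79 kN/m³.
Effective vertical stress at 1.7 m: σ'_v = 20.9×0.8 + 11.79×0.900 = 27.33 kPa.
σ'_h = K_a σ'_v = 0.2214 × 27.33 = 6.052 kPa; u = γ_w × 0.900 = 8.829 kPa.
Total σ_h = 6.052 + 8.829 = 14.88 kPa.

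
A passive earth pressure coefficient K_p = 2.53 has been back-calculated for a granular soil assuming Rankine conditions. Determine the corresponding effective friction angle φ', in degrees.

25.7°

K_p = (1+sin φ)/(1−sin φ) ⇒ sin φ = (K_p − 1)/(K_p + 1) = 0.4334.
φ = arcsin(0.4334) = 25.69°.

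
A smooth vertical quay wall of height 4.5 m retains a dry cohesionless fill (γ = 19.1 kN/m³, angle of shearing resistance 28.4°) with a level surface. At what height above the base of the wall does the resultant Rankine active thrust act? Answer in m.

1.50 m

K_a = 0.3554.
The pressure distribution is triangular, so the resultant acts at H/3 above the base = 4.5/3 = 1.500 m.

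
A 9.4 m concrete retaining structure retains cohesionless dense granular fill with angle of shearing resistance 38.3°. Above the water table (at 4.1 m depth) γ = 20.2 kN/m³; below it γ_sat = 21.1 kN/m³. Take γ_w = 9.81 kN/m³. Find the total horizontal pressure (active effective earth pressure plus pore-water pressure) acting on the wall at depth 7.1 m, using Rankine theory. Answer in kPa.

K_a = (1 − sin φ)/(1 + sin φ) = 0.2347.
γ' = 21.1 − 9.81 = 11.29 kN/m³.
Effective vertical stress at 7.1 m: σ'_v = 20.2×4.1 + 11.29×3.00 = 116.7 kPa.
σ'_h = K_a σ'_v = 0.2347 × 116.7 = 27.39 kPa; u = γ_w × 3.00 = 29.43 kPa.
Total σ_h = 27.39 + 29.43 = 56.82 kPa.

56.8 kPa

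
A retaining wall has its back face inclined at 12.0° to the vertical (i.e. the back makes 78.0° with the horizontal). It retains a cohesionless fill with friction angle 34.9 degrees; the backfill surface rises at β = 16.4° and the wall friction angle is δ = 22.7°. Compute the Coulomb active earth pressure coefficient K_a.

K_a = sin²(α+φ) / [sin²α · sin(α−δ) · (1 + √{sin(φ+δ)sin(φ−β) / (sin(α−δ)sin(α+β))})²].
With α = 78.0°, φ = 34.9°, δ = 22.7°, β = 16.4°: K_a = 0.4367.

0.437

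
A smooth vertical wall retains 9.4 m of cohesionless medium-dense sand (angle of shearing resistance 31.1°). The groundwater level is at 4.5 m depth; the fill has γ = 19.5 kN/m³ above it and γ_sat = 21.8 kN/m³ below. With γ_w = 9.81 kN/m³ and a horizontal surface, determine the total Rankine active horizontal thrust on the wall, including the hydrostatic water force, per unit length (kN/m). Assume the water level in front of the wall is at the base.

K_a = tan²(45° − φ/2) = 0.3188.
γ' = 21.8 − 9.81 = 11.99 kN/m³. Depth below WT = 4.9 m.
σ'_h at WT = K_a γ d_w = 27.97 kPa; at base = 27.97 + K_a γ' × 4.9 = 46.70 kPa.
P₁ (0–4.5 m) = ½×27.97×4.5 = 62.94. P₂ (4.5–9.4 m) = ½(27.97+46.70)×4.9 = 183.0.
P_w = ½ γ_w h₂² = 0.5×9.81×4.9² = 117.8. Total = 62.94+183.0+117.8 = 363.7 kN/m.

364 kN/m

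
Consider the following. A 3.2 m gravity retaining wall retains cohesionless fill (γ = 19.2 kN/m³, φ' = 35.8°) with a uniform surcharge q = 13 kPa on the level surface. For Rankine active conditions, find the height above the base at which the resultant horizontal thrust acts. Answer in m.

1.23 m

K_a = 0.2619.
Triangular part P₁ = ½K_aγH² = 25.74 at H/3 = 1.067 m; rectangular part P₂ = K_a q H = 10.89 at H/2 = 1.600 m.
ȳ = (P₁·1.067 + P₂·1.600)/(P₁+P₂) = 1.225 m.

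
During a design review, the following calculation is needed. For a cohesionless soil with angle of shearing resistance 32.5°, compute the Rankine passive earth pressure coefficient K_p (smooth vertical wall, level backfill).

3.32

K_p = (1 + sin φ)/(1 − sin φ) = tan²(45° + 32.5°/2) = 3.322.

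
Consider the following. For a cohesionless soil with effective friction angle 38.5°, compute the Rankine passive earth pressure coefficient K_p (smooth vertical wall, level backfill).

4.30

K_p = (1 + sin φ)/(1 − sin φ) = tan²(45° + 38.5°/2) = 4.298.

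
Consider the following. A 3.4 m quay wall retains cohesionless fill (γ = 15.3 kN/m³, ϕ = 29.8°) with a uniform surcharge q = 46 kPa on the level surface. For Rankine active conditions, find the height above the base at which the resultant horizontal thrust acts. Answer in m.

K_a = 0.3360.
Triangular part P₁ = ½K_aγH² = 29.72 at H/3 = 1.133 m; rectangular part P₂ = K_a q H = 52.55 at H/2 = 1.700 m.
ȳ = (P₁·1.133 + P₂·1.700)/(P₁+P₂) = 1.495 m.

1.50 m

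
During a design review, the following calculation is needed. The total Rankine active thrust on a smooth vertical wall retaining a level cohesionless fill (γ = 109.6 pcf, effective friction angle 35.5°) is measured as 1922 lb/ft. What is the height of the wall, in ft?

K_a = 0.2653. P_a = ½ K_a γ H² ⇒ H = √(2P_a/(K_a γ)).
H = √(2×1922/(0.2653×109.6)) = 11.50 ft.

11.5 ft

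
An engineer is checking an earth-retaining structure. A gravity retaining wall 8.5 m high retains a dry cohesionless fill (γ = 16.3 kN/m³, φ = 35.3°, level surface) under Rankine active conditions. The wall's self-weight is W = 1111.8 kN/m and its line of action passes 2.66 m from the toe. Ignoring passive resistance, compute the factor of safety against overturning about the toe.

K_a = tan²(45° − 35.3°/2) = 0.2675.
P_a = ½K_aγH² = 0.5×0.2675×16.3×8.5² = 157.5 kN/m, acting at H/3 = 2.833 m above the base.
Overturning moment M_o = P_a × H/3 = 157.5 × 2.833 = 446.4.
Resisting moment M_r = W × 2.66 = 1111.8 × 2.66 = 2957.
FS_overturning = M_r/M_o = 2957/446.4 = 6.626.

6.63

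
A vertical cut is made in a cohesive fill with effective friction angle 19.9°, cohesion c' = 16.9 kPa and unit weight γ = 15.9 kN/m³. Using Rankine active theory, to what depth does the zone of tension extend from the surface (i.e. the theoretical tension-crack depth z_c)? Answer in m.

3.03 m

K_a = tan²(45° − 19.9°/2) = 0.4921; √K_a = 0.7015.
The active pressure is zero where K_a γ z = 2c√K_a, so z_c = 2c/(γ√K_a) = 2×16.9/(15.9×0.7015) = 3.030 m.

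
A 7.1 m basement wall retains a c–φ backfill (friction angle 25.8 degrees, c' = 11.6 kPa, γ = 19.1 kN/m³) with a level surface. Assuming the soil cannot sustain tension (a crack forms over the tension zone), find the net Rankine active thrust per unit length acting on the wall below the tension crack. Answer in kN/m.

K_a = 0.3935; √K_a = 0.6273.
Tension-crack depth z_c = 2c/(γ√K_a) = 2×11.6/(19.1×0.6273) = 1.936 m.
σ_a at base = K_a γ H − 2c√K_a = 0.3935×19.1×7.1 − 2×11.6×0.6273 = 38.81 kPa.
P_a = ½ × 38.81 × (H − z_c) = 0.5×38.81×5.164 = 100.2 kN/m.

100 kN/m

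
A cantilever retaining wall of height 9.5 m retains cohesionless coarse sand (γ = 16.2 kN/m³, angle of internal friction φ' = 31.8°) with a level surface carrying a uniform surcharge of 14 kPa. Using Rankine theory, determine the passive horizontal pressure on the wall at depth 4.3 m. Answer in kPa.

K_p = (1 + sin φ)/(1 − sin φ) = 3.228.
σ_v = γz + q = 16.2 × 4.3 + 14 = 83.66 kPa.
σ_h = K_p σ_v = 3.228 × 83.66 = 270.0 kPa.

270 kPa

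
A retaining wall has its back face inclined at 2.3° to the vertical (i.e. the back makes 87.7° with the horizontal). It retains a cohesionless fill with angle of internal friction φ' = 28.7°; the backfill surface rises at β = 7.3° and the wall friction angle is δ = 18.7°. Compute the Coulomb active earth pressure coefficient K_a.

K_a = sin²(α+φ) / [sin²α · sin(α−δ) · (1 + √{sin(φ+δ)sin(φ−β) / (sin(α−δ)sin(α+β))})²].
With α = 87.7°, φ = 28.7°, δ = 18.7°, β = 7.3°: K_a = 0.3642.

0.364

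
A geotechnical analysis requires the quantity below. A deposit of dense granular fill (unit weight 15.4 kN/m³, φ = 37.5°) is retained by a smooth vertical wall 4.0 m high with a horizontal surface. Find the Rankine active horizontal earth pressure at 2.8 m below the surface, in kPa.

10.5 kPa

K_a = (1 − sin φ)/(1 + sin φ) = 0.2432.
σ_h = K_a γ z = 0.2432 × 15.4 × 2.8 = 10.49 kPa.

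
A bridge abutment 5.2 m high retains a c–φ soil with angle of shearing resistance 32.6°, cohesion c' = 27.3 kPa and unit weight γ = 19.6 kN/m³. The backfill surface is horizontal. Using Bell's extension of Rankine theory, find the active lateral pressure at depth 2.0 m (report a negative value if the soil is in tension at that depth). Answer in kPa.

-18.1 kPa

K_a = (1 − sin φ)/(1 + sin φ) = 0.2997.
σ_a = K_a γ z − 2c√K_a = 0.2997×19.6×2.0 − 2×27.3×0.5475 = -18.14 kPa.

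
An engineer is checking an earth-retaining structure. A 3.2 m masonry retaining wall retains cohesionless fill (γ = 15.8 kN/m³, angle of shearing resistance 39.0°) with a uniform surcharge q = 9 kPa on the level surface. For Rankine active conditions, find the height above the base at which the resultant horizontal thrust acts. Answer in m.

1.21 m

K_a = 0.2275.
Triangular part P₁ = ½K_aγH² = 18.40 at H/3 = 1.067 m; rectangular part P₂ = K_a q H = 6.552 at H/2 = 1.600 m.
ȳ = (P₁·1.067 + P₂·1.600)/(P₁+P₂) = 1.207 m.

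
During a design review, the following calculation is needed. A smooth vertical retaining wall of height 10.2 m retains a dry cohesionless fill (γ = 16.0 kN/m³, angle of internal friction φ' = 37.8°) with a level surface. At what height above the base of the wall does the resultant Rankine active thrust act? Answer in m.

K_a = 0.2400.
The pressure distribution is triangular, so the resultant acts at H/3 above the base = 10.2/3 = 3.400 m.

3.40 m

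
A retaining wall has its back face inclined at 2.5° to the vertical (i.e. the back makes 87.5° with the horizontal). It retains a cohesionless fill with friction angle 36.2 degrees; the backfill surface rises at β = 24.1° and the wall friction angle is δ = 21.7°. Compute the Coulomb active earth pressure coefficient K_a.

0.358

K_a = sin²(α+φ) / [sin²α · sin(α−δ) · (1 + √{sin(φ+δ)sin(φ−β) / (sin(α−δ)sin(α+β))})²].
With α = 87.5°, φ = 36.2°, δ = 21.7°, β = 24.1°: K_a = 0.3579.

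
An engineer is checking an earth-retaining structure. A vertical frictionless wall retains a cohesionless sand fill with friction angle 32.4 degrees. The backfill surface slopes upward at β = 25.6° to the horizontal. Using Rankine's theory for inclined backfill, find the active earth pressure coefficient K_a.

0.433

K_a = cos β · (cos β − √(cos²β − cos²φ)) / (cos β + √(cos²β − cos²φ)).
cos β = 0.9018, cos φ = 0.8443, √(cos²β − cos²φ) = 0.3169.
K_a = 0.9018 × (0.9018 − 0.3169)/(0.9018 + 0.3169) = 0.4329.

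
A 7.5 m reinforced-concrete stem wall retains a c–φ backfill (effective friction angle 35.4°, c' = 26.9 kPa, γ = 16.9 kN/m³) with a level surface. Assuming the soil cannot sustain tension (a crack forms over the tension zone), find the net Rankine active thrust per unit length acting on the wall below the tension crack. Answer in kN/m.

4.00 kN/m

K_a = 0.2664; √K_a = 0.5161.
Tension-crack depth z_c = 2c/(γ√K_a) = 2×26.9/(16.9×0.5161) = 6.168 m.
σ_a at base = K_a γ H − 2c√K_a = 0.2664×16.9×7.5 − 2×26.9×0.5161 = 5.998 kPa.
P_a = ½ × 5.998 × (H − z_c) = 0.5×5.998×1.332 = 3.995 kN/m.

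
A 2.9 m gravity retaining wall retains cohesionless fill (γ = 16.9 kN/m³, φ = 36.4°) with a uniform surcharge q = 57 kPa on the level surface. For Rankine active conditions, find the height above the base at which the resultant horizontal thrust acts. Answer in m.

K_a = 0.2552.
Triangular part P₁ = ½K_aγH² = 18.13 at H/3 = 0.9667 m; rectangular part P₂ = K_a q H = 42.18 at H/2 = 1.450 m.
ȳ = (P₁·0.9667 + P₂·1.450)/(P₁+P₂) = 1.305 m.

1.30 m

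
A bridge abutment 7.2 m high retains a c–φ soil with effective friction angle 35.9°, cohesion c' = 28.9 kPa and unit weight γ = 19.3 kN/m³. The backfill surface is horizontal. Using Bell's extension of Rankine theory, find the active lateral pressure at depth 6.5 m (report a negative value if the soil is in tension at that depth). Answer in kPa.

3.20 kPa

K_a = (1 − sin φ)/(1 + sin φ) = 0.2607.
σ_a = K_a γ z − 2c√K_a = 0.2607×19.3×6.5 − 2×28.9×0.5106 = 3.195 kPa.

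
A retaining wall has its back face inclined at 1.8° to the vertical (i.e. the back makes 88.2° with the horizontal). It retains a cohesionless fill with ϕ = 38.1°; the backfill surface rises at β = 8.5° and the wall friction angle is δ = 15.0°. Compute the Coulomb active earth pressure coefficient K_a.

0.251

K_a = sin²(α+φ) / [sin²α · sin(α−δ) · (1 + √{sin(φ+δ)sin(φ−β) / (sin(α−δ)sin(α+β))})²].
With α = 88.2°, φ = 38.1°, δ = 15.0°, β = 8.5°: K_a = 0.2511.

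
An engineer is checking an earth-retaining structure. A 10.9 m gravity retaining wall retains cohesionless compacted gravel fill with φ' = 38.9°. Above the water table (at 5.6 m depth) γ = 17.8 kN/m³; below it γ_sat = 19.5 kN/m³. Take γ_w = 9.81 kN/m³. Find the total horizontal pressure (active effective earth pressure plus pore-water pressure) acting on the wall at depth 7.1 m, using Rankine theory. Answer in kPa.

40.8 kPa

K_a = (1 − sin φ)/(1 + sin φ) = 0.2285.
γ' = 19.5 − 9.81 = 9.690 kN/m³.
Effective vertical stress at 7.1 m: σ'_v = 17.8×5.6 + 9.690×1.50 = 114.2 kPa.
σ'_h = K_a σ'_v = 0.2285 × 114.2 = 26.10 kPa; u = γ_w × 1.50 = 14.71 kPa.
Total σ_h = 26.10 + 14.71 = 40.82 kPa.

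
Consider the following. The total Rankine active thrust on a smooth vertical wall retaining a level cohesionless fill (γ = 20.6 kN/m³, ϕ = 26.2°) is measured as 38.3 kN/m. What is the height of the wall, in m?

3.10 m

K_a = 0.3874. P_a = ½ K_a γ H² ⇒ H = √(2P_a/(K_a γ)).
H = √(2×38.3/(0.3874×20.6)) = 3.098 m.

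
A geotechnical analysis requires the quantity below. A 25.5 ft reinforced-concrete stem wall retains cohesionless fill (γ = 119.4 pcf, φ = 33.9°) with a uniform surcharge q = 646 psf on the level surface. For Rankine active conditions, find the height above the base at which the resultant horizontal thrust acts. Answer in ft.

K_a = 0.2839.
Triangular part P₁ = ½K_aγH² = 11020 at H/3 = 8.500 ft; rectangular part P₂ = K_a q H = 4677 at H/2 = 12.75 ft.
ȳ = (P₁·8.500 + P₂·12.75)/(P₁+P₂) = 9.766 ft.

9.77 ft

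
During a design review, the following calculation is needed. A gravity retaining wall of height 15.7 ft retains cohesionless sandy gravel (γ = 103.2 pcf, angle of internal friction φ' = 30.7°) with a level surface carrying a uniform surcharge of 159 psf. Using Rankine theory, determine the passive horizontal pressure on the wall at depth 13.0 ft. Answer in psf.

K_p = (1 + sin φ)/(1 − sin φ) = 3.086.
σ_v = γz + q = 103.2 × 13.0 + 159 = 1501 psf.
σ_h = K_p σ_v = 3.086 × 1501 = 4631 psf.

4630 psf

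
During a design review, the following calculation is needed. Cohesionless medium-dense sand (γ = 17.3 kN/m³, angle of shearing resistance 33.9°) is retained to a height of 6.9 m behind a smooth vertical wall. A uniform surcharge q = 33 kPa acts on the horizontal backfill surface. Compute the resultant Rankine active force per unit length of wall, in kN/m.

182 kN/m

K_a = tan²(45° − φ/2) = 0.2839.
Soil triangle: ½ K_a γ H² = 0.5×0.2839×17.3×6.9² = 116.9 kN/m.
Surcharge rectangle: K_a q H = 0.2839×33×6.9 = 64.65 kN/m.
Total = 116.9 + 64.65 = 181.6 kN/m.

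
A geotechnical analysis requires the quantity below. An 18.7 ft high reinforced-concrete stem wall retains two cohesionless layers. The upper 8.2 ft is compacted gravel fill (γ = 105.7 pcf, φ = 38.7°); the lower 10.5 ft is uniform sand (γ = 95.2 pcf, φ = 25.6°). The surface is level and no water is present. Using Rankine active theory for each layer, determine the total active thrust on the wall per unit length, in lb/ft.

6510 lb/ft

K_a1 = tan²(45°−38.7°/2) = 0.2306; K_a2 = tan²(45°−25.6°/2) = 0.3966.
Layer 1: σ at base = K_a1 γ₁ h₁ = 199.9 psf; P₁ = ½×199.9×8.2 = 819.4.
Layer 2: σ_v at top = γ₁h₁ = 866.7; σ_h top = K_a2×866.7 = 343.7; σ_h base = K_a2×(866.7+95.2×10.5) = 740.1.
P₂ = ½(343.7+740.1)×10.5 = 5690. Total P_a = 819.4+5690 = 6510 lb/ft.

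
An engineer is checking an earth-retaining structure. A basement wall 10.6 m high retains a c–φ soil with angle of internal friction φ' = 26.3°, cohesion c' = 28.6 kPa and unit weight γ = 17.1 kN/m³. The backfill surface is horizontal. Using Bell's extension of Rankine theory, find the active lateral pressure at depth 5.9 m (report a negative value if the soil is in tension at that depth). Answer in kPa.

K_a = (1 − sin φ)/(1 + sin φ) = 0.3859.
σ_a = K_a γ z − 2c√K_a = 0.3859×17.1×5.9 − 2×28.6×0.6212 = 3.402 kPa.

3.40 kPa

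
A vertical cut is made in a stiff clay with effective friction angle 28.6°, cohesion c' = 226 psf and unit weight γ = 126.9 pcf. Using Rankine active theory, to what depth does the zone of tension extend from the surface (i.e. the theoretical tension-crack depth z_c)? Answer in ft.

6.00 ft

K_a = tan²(45° − 28.6°/2) = 0.3525; √K_a = 0.5938.
The active pressure is zero where K_a γ z = 2c√K_a, so z_c = 2c/(γ√K_a) = 2×226/(126.9×0.5938) = 5.999 ft.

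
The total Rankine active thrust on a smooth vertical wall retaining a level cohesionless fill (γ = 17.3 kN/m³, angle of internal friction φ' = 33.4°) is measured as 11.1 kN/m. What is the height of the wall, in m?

2.10 m

K_a = 0.2899. P_a = ½ K_a γ H² ⇒ H = √(2P_a/(K_a γ)).
H = √(2×11.1/(0.2899×17.3)) = 2.104 m.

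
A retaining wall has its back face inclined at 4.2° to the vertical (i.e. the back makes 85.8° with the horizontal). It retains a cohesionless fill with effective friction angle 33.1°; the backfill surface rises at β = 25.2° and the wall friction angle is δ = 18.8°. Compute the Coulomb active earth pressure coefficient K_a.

K_a = sin²(α+φ) / [sin²α · sin(α−δ) · (1 + √{sin(φ+δ)sin(φ−β) / (sin(α−δ)sin(α+β))})²].
With α = 85.8°, φ = 33.1°, δ = 18.8°, β = 25.2°: K_a = 0.4561.

0.456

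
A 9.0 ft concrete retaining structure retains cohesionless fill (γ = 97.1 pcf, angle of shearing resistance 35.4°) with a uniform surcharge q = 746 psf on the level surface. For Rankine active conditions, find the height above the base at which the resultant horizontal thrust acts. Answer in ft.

K_a = 0.2664.
Triangular part P₁ = ½K_aγH² = 1048 at H/3 = 3.000 ft; rectangular part P₂ = K_a q H = 1789 at H/2 = 4.500 ft.
ȳ = (P₁·3.000 + P₂·4.500)/(P₁+P₂) = 3.946 ft.

3.95 ft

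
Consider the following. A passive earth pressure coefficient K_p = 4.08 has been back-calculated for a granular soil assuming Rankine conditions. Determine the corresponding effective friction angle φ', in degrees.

K_p = (1+sin φ)/(1−sin φ) ⇒ sin φ = (K_p − 1)/(K_p + 1) = 0.6063.
φ = arcsin(0.6063) = 37.32°.

37.3°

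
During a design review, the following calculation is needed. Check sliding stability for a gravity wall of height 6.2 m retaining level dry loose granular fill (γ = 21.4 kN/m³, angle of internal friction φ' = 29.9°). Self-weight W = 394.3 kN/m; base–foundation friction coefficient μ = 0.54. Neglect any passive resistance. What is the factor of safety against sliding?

K_a = tan²(45° − 29.9°/2) = 0.3347.
P_a = ½K_aγH² = 0.5×0.3347×21.4×6.2² = 137.7 kN/m, acting at H/3 = 2.067 m above the base.
FS_sliding = μW / P_a = 0.54×394.3 / 137.7 = 1.547.

1.55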